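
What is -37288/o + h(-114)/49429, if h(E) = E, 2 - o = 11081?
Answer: 1841845546/547623891 ≈ 3.3633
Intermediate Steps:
o = -11079 (o = 2 - 1*11081 = 2 - 11081 = -11079)
-37288/o + h(-114)/49429 = -37288/(-11079) - 114/49429 = -37288*(-1/11079) - 114*1/49429 = 37288/11079 - 114/49429 = 1841845546/547623891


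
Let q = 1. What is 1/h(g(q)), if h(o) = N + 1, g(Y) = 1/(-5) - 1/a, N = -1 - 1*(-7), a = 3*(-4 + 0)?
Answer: ⅐ ≈ 0.14286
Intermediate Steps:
a = -12 (a = 3*(-4) = -12)
N = 6 (N = -1 + 7 = 6)
g(Y) = -7/60 (g(Y) = 1/(-5) - 1/(-12) = 1*(-⅕) - 1*(-1/12) = -⅕ + 1/12 = -7/60)
h(o) = 7 (h(o) = 6 + 1 = 7)
1/h(g(q)) = 1/7 = ⅐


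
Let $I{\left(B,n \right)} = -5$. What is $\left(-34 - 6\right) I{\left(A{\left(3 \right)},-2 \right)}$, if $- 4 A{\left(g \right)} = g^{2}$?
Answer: $200$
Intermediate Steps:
$A{\left(g \right)} = - \frac{g^{2}}{4}$
$\left(-34 - 6\right) I{\left(A{\left(3 \right)},-2 \right)} = \left(-34 - 6\right) \left(-5\right) = \left(-40\right) \left(-5\right) = 200$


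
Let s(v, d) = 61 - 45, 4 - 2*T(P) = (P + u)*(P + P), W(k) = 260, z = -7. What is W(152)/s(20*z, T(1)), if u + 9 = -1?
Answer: 65/4 ≈ 16.250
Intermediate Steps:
u = -10 (u = -9 - 1 = -10)
T(P) = 2 - P*(-10 + P) (T(P) = 2 - (P - 10)*(P + P)/2 = 2 - (-10 + P)*2*P/2 = 2 - P*(-10 + P))
s(v, d) = 16
W(152)/s(20*z, T(1)) = 260/16 = 260*(1/16) = 65/4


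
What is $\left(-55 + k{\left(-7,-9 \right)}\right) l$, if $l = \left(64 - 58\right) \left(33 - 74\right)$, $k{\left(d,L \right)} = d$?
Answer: $15252$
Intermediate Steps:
$l = -246$ ($l = 6 \left(-41\right) = -246$)
$\left(-55 + k{\left(-7,-9 \right)}\right) l = \left(-55 - 7\right) \left(-246\right) = \left(-62\right) \left(-246\right) = 15252$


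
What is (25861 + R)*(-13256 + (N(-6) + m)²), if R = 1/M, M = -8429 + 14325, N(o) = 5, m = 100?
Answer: -340174975567/5896 ≈ -5.7696e+7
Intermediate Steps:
M = 5896
R = 1/5896 ≈ 0.00016961
(25861 + R)*(-13256 + (N(-6) + m)²) = (25861 + 1/5896)*(-13256 + (5 + 100)²) = 152476457*(-13256 + 105²)/5896 = 152476457*(-13256 + 11025)/5896 = (152476457/5896)*(-2231) = -340174975567/5896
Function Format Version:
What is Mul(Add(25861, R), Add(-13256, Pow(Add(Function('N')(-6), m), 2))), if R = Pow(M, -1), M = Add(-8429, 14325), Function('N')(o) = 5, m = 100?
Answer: Rational(-340174975567, 5896) ≈ -5.7696e+7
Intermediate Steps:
M = 5896
R = Rational(1, 5896) (R = Pow(5896, -1) = Rational(1, 5896) ≈ 0.00016961)
Mul(Add(25861, R), Add(-13256, Pow(Add(Function('N')(-6), m), 2))) = Mul(Add(25861, Rational(1, 5896)), Add(-13256, Pow(Add(5, 100), 2))) = Mul(Rational(152476457, 5896), Add(-13256, Pow(105, 2))) = Mul(Rational(152476457, 5896), Add(-13256, 11025)) = Mul(Rational(152476457, 5896), -2231) = Rational(-340174975567, 5896)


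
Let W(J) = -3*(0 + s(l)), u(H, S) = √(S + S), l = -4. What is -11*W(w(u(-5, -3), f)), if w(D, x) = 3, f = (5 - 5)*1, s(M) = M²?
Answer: 528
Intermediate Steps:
u(H, S) = √2*√S (u(H, S) = √(2*S) = √2*√S)
f = 0 (f = 0*1 = 0)
W(J) = -48 (W(J) = -3*(0 + (-4)²) = -3*(0 + 16) = -3*16 = -48)
-11*W(w(u(-5, -3), f)) = -11*(-48) = 528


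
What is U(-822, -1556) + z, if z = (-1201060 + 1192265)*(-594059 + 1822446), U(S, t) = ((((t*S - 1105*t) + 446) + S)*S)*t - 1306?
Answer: 3823780316181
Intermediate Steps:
U(S, t) = -1306 + S*t*(446 + S - 1105*t + S*t) (U(S, t) = ((((S*t - 1105*t) + 446) + S)*S)*t - 1306 = ((((-1105*t + S*t) + 446) + S)*S)*t - 1306 = (((446 - 1105*t + S*t) + S)*S)*t - 1306 = ((446 + S - 1105*t + S*t)*S)*t - 1306 = (S*(446 + S - 1105*t + S*t))*t - 1306 = S*t*(446 + S - 1105*t + S*t) - 1306 = -1306 + S*t*(446 + S - 1105*t + S*t))
z = -10803663665 (z = -8795*1228387 = -10803663665)
U(-822, -1556) + z = (-1306 - 1556*(-822)² + (-822)²*(-1556)² - 1105*(-822)*(-1556)² + 446*(-822)*(-1556)) - 10803663665 = (-1306 - 1556*675684 + 675684*2421136 - 1105*(-822)*2421136 + 570448272) - 10803663665 = (-1306 - 1051364304 + 1635922857024 + 2199142040160 + 570448272) - 10803663665 = 3834583979846 - 10803663665 = 3823780316181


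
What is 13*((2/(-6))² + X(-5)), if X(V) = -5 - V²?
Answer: -3497/9 ≈ -388.56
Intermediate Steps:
13*((2/(-6))² + X(-5)) = 13*((2/(-6))² + (-5 - 1*(-5)²)) = 13*((2*(-⅙))² + (-5 - 1*25)) = 13*((-⅓)² + (-5 - 25)) = 13*(⅑ - 30) = 13*(-269/9) = -3497/9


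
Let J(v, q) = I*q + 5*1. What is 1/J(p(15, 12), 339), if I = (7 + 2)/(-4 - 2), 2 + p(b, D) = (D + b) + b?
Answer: -2/1007 ≈ -0.0019861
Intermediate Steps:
p(b, D) = -2 + D + 2*b (p(b, D) = -2 + ((D + b) + b) = -2 + (D + 2*b) = -2 + D + 2*b)
I = -3/2 (I = 9/(-6) = 9*(-⅙) = -3/2 ≈ -1.5000)
J(v, q) = 5 - 3*q/2 (J(v, q) = -3*q/2 + 5*1 = -3*q/2 + 5 = 5 - 3*q/2)
1/J(p(15, 12), 339) = 1/(5 - 3/2*339) = 1/(5 - 1017/2) = 1/(-1007/2) = -2/1007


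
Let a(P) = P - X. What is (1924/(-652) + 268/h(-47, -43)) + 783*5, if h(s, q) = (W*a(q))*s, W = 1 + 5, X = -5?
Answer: 1708312777/436677 ≈ 3912.1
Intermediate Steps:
a(P) = 5 + P (a(P) = P - 1*(-5) = P + 5 = 5 + P)
W = 6
h(s, q) = s*(30 + 6*q) (h(s, q) = (6*(5 + q))*s = (30 + 6*q)*s = s*(30 + 6*q))
(1924/(-652) + 268/h(-47, -43)) + 783*5 = (1924/(-652) + 268/((6*(-47)*(5 - 43)))) + 783*5 = (1924*(-1/652) + 268/((6*(-47)*(-38)))) + 3915 = (-481/163 + 268/10716) + 3915 = (-481/163 + 268*(1/10716)) + 3915 = (-481/163 + 67/2679) + 3915 = -1277678/436677 + 3915 = 1708312777/436677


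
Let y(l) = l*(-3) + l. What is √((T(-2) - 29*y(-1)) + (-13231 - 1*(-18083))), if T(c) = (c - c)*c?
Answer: √4794 ≈ 69.239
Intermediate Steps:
y(l) = -2*l (y(l) = -3*l + l = -2*l)
T(c) = 0 (T(c) = 0*c = 0)
√((T(-2) - 29*y(-1)) + (-13231 - 1*(-18083))) = √((0 - (-58)*(-1)) + (-13231 - 1*(-18083))) = √((0 - 29*2) + (-13231 + 18083)) = √((0 - 58) + 4852) = √(-58 + 4852) = √4794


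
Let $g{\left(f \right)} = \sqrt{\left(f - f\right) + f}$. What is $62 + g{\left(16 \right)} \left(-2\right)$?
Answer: $54$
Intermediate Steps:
$g{\left(f \right)} = \sqrt{f}$ ($g{\left(f \right)} = \sqrt{0 + f} = \sqrt{f}$)
$62 + g{\left(16 \right)} \left(-2\right) = 62 + \sqrt{16} \left(-2\right) = 62 + 4 \left(-2\right) = 62 - 8 = 54$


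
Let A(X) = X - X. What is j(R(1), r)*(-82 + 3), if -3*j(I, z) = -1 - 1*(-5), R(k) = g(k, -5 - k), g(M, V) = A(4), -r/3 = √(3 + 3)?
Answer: 316/3 ≈ 105.33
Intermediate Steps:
A(X) = 0
r = -3*√6 (r = -3*√(3 + 3) = -3*√6 ≈ -7.3485)
g(M, V) = 0
R(k) = 0
j(I, z) = -4/3 (j(I, z) = -(-1 - 1*(-5))/3 = -(-1 + 5)/3 = -⅓*4 = -4/3)
j(R(1), r)*(-82 + 3) = -4*(-82 + 3)/3 = -4/3*(-79) = 316/3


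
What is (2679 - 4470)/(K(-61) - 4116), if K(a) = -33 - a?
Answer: 1791/4088 ≈ 0.43811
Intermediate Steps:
(2679 - 4470)/(K(-61) - 4116) = (2679 - 4470)/((-33 - 1*(-61)) - 4116) = -1791/((-33 + 61) - 4116) = -1791/(28 - 4116) = -1791/(-4088) = -1791*(-1/4088) = 1791/4088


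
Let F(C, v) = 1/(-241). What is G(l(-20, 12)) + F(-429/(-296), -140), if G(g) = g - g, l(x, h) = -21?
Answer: -1/241 ≈ -0.0041494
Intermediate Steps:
G(g) = 0
F(C, v) = -1/241
G(l(-20, 12)) + F(-429/(-296), -140) = 0 - 1/241 = -1/241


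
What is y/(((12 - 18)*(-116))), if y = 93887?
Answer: 93887/696 ≈ 134.90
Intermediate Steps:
y/(((12 - 18)*(-116))) = 93887/(((12 - 18)*(-116))) = 93887/((-6*(-116))) = 93887/696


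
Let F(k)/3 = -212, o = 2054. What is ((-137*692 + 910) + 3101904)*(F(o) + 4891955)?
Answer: 14713136465190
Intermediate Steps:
F(k) = -636 (F(k) = 3*(-212) = -636)
((-137*692 + 910) + 3101904)*(F(o) + 4891955) = ((-137*692 + 910) + 3101904)*(-636 + 4891955) = ((-94804 + 910) + 3101904)*4891319 = (-93894 + 3101904)*4891319 = 3008010*4891319 = 14713136465190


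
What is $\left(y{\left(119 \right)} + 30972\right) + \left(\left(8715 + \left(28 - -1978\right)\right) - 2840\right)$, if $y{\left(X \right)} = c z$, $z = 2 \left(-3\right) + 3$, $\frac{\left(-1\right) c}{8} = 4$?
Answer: $38949$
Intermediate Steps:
$c = -32$ ($c = \left(-8\right) 4 = -32$)
$z = -3$ ($z = -6 + 3 = -3$)
$y{\left(X \right)} = 96$ ($y{\left(X \right)} = \left(-32\right) \left(-3\right) = 96$)
$\left(y{\left(119 \right)} + 30972\right) + \left(\left(8715 + \left(28 - -1978\right)\right) - 2840\right) = \left(96 + 30972\right) + \left(\left(8715 + \left(28 - -1978\right)\right) - 2840\right) = 31068 + \left(\left(8715 + \left(28 + 1978\right)\right) - 2840\right) = 31068 + \left(\left(8715 + 2006\right) - 2840\right) = 31068 + \left(10721 - 2840\right) = 31068 + 7881 = 38949$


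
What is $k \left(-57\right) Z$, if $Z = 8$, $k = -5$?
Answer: $2280$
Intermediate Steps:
$k \left(-57\right) Z = \left(-5\right) \left(-57\right) 8 = 285 \cdot 8 = 2280$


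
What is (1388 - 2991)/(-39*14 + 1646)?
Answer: -1603/1100 ≈ -1.4573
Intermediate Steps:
(1388 - 2991)/(-39*14 + 1646) = -1603/(-546 + 1646) = -1603/1100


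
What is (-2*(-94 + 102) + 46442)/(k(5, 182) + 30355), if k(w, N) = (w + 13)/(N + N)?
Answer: 8449532/5524619 ≈ 1.5294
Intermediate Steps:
k(w, N) = (13 + w)/(2*N) (k(w, N) = (13 + w)/((2*N)) = (13 + w)*(1/(2*N)) = (13 + w)/(2*N))
(-2*(-94 + 102) + 46442)/(k(5, 182) + 30355) = (-2*(-94 + 102) + 46442)/((½)*(13 + 5)/182 + 30355) = (-2*8 + 46442)/((½)*(1/182)*18 + 30355) = (-16 + 46442)/(9/182 + 30355) = 46426/(5524619/182) = 46426*(182/5524619) = 8449532/5524619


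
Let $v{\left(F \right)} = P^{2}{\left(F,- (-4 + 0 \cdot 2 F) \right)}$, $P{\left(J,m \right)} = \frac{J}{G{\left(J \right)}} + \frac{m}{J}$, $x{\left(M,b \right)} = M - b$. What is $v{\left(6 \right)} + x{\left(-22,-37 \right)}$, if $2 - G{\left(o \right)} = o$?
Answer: $\frac{565}{36} \approx 15.694$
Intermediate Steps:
$G{\left(o \right)} = 2 - o$
$P{\left(J,m \right)} = \frac{J}{2 - J} + \frac{m}{J}$
$v{\left(F \right)} = \left(\frac{4}{F} - \frac{F}{-2 + F}\right)^{2}$ ($v{\left(F \right)} = \left(\frac{\left(-1\right) \left(-4 + 0 \cdot 2 F\right)}{F} - \frac{F}{-2 + F}\right)^{2} = \left(\frac{\left(-1\right) \left(-4 + 0 F\right)}{F} - \frac{F}{-2 + F}\right)^{2} = \left(\frac{\left(-1\right) \left(-4 + 0\right)}{F} - \frac{F}{-2 + F}\right)^{2} = \left(\frac{\left(-1\right) \left(-4\right)}{F} - \frac{F}{-2 + F}\right)^{2} = \left(\frac{4}{F} - \frac{F}{-2 + F}\right)^{2}$)
$v{\left(6 \right)} + x{\left(-22,-37 \right)} = \left(- \frac{4}{6} + \frac{6}{-2 + 6}\right)^{2} - -15 = \left(\left(-4\right) \frac{1}{6} + \frac{6}{4}\right)^{2} + \left(-22 + 37\right) = \left(- \frac{2}{3} + 6 \cdot \frac{1}{4}\right)^{2} + 15 = \left(- \frac{2}{3} + \frac{3}{2}\right)^{2} + 15 = \left(\frac{5}{6}\right)^{2} + 15 = \frac{25}{36} + 15 = \frac{565}{36}$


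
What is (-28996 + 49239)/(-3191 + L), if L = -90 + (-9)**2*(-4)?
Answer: -20243/3605 ≈ -5.6153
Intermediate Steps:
L = -414 (L = -90 + 81*(-4) = -90 - 324 = -414)
(-28996 + 49239)/(-3191 + L) = (-28996 + 49239)/(-3191 - 414) = 20243/(-3605) = 20243*(-1/3605) = -20243/3605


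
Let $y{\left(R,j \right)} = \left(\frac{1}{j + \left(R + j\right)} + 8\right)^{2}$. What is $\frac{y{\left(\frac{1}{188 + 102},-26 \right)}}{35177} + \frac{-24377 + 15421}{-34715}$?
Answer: $\frac{72136545517213352}{277664943039542755} \approx 0.2598$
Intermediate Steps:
$y{\left(R,j \right)} = \left(8 + \frac{1}{R + 2 j}\right)^{2}$ ($y{\left(R,j \right)} = \left(\frac{1}{R + 2 j} + 8\right)^{2} = \left(8 + \frac{1}{R + 2 j}\right)^{2}$)
$\frac{y{\left(\frac{1}{188 + 102},-26 \right)}}{35177} + \frac{-24377 + 15421}{-34715} = \frac{\frac{1}{\left(\frac{1}{188 + 102} + 2 \left(-26\right)\right)^{2}} \left(1 + \frac{8}{188 + 102} + 16 \left(-26\right)\right)^{2}}{35177} + \frac{-24377 + 15421}{-34715} = \frac{\left(1 + \frac{8}{290} - 416\right)^{2}}{\left(\frac{1}{290} - 52\right)^{2}} \cdot \frac{1}{35177} - - \frac{8956}{34715} = \frac{\left(1 + 8 \cdot \frac{1}{290} - 416\right)^{2}}{\left(\frac{1}{290} - 52\right)^{2}} \cdot \frac{1}{35177} + \frac{8956}{34715} = \frac{\left(1 + \frac{4}{145} - 416\right)^{2}}{\frac{227376241}{84100}} \cdot \frac{1}{35177} + \frac{8956}{34715} = \frac{84100 \left(- \frac{60171}{145}\right)^{2}}{227376241} \cdot \frac{1}{35177} + \frac{8956}{34715} = \frac{84100}{227376241} \cdot \frac{3620549241}{21025} \cdot \frac{1}{35177} + \frac{8956}{34715} = \frac{14482196964}{227376241} \cdot \frac{1}{35177} + \frac{8956}{34715} = \frac{14482196964}{7998414029657} + \frac{8956}{34715} = \frac{72136545517213352}{277664943039542755}$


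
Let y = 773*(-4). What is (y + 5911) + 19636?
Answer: 22455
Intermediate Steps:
y = -3092
(y + 5911) + 19636 = (-3092 + 5911) + 19636 = 2819 + 19636 = 22455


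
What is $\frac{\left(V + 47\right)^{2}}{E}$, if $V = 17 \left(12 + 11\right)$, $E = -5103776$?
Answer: $- \frac{47961}{1275944} \approx -0.037589$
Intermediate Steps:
$V = 391$ ($V = 17 \cdot 23 = 391$)
$\frac{\left(V + 47\right)^{2}}{E} = \frac{\left(391 + 47\right)^{2}}{-5103776} = 438^{2} \left(- \frac{1}{5103776}\right) = 191844 \left(- \frac{1}{5103776}\right) = - \frac{47961}{1275944}$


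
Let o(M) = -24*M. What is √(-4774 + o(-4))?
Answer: I*√4678 ≈ 68.396*I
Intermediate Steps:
√(-4774 + o(-4)) = √(-4774 - 24*(-4)) = √(-4774 + 96) = √(-4678) = I*√4678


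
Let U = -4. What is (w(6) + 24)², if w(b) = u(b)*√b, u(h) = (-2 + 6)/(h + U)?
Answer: 600 + 96*√6 ≈ 835.15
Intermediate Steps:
u(h) = 4/(-4 + h) (u(h) = (-2 + 6)/(h - 4) = 4/(-4 + h))
w(b) = 4*√b/(-4 + b) (w(b) = (4/(-4 + b))*√b = 4*√b/(-4 + b))
(w(6) + 24)² = (4*√6/(-4 + 6) + 24)² = (4*√6/2 + 24)² = (4*√6*(½) + 24)² = (2*√6 + 24)² = (24 + 2*√6)²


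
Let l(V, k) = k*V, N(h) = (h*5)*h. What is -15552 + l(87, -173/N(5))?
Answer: -1959051/125 ≈ -15672.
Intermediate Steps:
N(h) = 5*h**2 (N(h) = (5*h)*h = 5*h**2)
l(V, k) = V*k
-15552 + l(87, -173/N(5)) = -15552 + 87*(-173/(5*5**2)) = -15552 + 87*(-173/(5*25)) = -15552 + 87*(-173/125) = -15552 - 15051/125 = -1959051/125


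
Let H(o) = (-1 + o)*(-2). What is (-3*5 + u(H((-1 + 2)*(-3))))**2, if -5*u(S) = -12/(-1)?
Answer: 7569/25 ≈ 302.76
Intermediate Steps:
H(o) = 2 - 2*o
u(S) = -12/5 (u(S) = -(-12)/(5*(-1)) = -(-12)*(-1)/5 = -1/5*12 = -12/5)
(-3*5 + u(H((-1 + 2)*(-3))))**2 = (-3*5 - 12/5)**2 = (-15 - 12/5)**2 = (-87/5)**2 = 7569/25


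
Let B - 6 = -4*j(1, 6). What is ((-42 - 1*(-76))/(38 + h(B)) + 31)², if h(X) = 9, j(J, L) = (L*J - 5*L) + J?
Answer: 2223081/2209 ≈ 1006.4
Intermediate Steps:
j(J, L) = J - 5*L + J*L (j(J, L) = (J*L - 5*L) + J = (-5*L + J*L) + J = J - 5*L + J*L)
B = 98 (B = 6 - 4*(1 - 5*6 + 1*6) = 6 - 4*(1 - 30 + 6) = 6 - 4*(-23) = 6 + 92 = 98)
((-42 - 1*(-76))/(38 + h(B)) + 31)² = ((-42 - 1*(-76))/(38 + 9) + 31)² = ((-42 + 76)/47 + 31)² = (34*(1/47) + 31)² = (34/47 + 31)² = (1491/47)² = 2223081/2209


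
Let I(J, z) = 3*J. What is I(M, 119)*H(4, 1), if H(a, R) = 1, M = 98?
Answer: 294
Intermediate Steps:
I(M, 119)*H(4, 1) = (3*98)*1 = 294*1 = 294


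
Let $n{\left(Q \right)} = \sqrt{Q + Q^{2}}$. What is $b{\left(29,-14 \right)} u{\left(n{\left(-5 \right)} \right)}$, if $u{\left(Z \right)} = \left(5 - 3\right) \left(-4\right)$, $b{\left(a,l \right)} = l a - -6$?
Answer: $3200$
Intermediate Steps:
$b{\left(a,l \right)} = 6 + a l$ ($b{\left(a,l \right)} = a l + \left(-6 + 12\right) = a l + 6 = 6 + a l$)
$u{\left(Z \right)} = -8$ ($u{\left(Z \right)} = 2 \left(-4\right) = -8$)
$b{\left(29,-14 \right)} u{\left(n{\left(-5 \right)} \right)} = \left(6 + 29 \left(-14\right)\right) \left(-8\right) = \left(6 - 406\right) \left(-8\right) = \left(-400\right) \left(-8\right) = 3200$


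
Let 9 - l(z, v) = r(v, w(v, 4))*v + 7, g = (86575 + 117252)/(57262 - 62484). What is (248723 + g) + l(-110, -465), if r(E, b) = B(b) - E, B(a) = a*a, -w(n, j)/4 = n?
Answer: 8403132273073/5222 ≈ 1.6092e+9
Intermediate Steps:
g = -203827/5222 (g = 203827/(-5222) = 203827*(-1/5222) = -203827/5222 ≈ -39.032)
w(n, j) = -4*n
B(a) = a²
r(E, b) = b² - E
l(z, v) = 2 - v*(-v + 16*v²) (l(z, v) = 9 - (((-4*v)² - v)*v + 7) = 9 - ((16*v² - v)*v + 7) = 9 - ((-v + 16*v²)*v + 7) = 9 - (v*(-v + 16*v²) + 7) = 9 - (7 + v*(-v + 16*v²)) = 9 + (-7 - v*(-v + 16*v²)) = 2 - v*(-v + 16*v²))
(248723 + g) + l(-110, -465) = (248723 - 203827/5222) + (2 - 1*(-465)²*(-1 + 16*(-465))) = 1298627679/5222 + (2 - 1*216225*(-1 - 7440)) = 1298627679/5222 + (2 - 1*216225*(-7441)) = 1298627679/5222 + (2 + 1608930225) = 1298627679/5222 + 1608930227 = 8403132273073/5222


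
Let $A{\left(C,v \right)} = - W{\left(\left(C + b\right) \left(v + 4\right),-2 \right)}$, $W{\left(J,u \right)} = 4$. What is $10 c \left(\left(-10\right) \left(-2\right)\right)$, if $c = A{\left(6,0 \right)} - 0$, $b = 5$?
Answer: $-800$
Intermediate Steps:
$A{\left(C,v \right)} = -4$ ($A{\left(C,v \right)} = \left(-1\right) 4 = -4$)
$c = -4$ ($c = -4 - 0 = -4 + 0 = -4$)
$10 c \left(\left(-10\right) \left(-2\right)\right) = 10 \left(-4\right) \left(\left(-10\right) \left(-2\right)\right) = \left(-40\right) 20 = -800$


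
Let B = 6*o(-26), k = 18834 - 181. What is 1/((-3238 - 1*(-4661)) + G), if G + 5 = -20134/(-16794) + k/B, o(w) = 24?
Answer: 134352/208075457 ≈ 0.00064569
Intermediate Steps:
k = 18653
B = 144 (B = 6*24 = 144)
G = 16892561/134352 (G = -5 + (-20134/(-16794) + 18653/144) = -5 + (-20134*(-1/16794) + 18653*(1/144)) = -5 + (10067/8397 + 18653/144) = -5 + 17564321/134352 = 16892561/134352 ≈ 125.73)
1/((-3238 - 1*(-4661)) + G) = 1/((-3238 - 1*(-4661)) + 16892561/134352) = 1/((-3238 + 4661) + 16892561/134352) = 1/(1423 + 16892561/134352) = 1/(208075457/134352) = 134352/208075457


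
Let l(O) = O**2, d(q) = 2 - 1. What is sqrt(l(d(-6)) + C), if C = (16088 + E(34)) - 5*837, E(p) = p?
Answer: sqrt(11938) ≈ 109.26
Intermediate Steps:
d(q) = 1
C = 11937 (C = (16088 + 34) - 5*837 = 16122 - 4185 = 11937)
sqrt(l(d(-6)) + C) = sqrt(1**2 + 11937) = sqrt(1 + 11937) = sqrt(11938)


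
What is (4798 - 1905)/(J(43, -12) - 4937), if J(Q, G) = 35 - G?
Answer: -2893/4890 ≈ -0.59162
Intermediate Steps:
(4798 - 1905)/(J(43, -12) - 4937) = (4798 - 1905)/((35 - 1*(-12)) - 4937) = 2893/((35 + 12) - 4937) = 2893/(47 - 4937) = 2893/(-4890) = 2893*(-1/4890) = -2893/4890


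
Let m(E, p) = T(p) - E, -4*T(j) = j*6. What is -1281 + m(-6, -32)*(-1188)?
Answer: -65433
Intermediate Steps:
T(j) = -3*j/2 (T(j) = -j*6/4 = -3*j/2)
m(E, p) = -E - 3*p/2 (m(E, p) = -3*p/2 - E = -E - 3*p/2)
-1281 + m(-6, -32)*(-1188) = -1281 + (-1*(-6) - 3/2*(-32))*(-1188) = -1281 + (6 + 48)*(-1188) = -1281 + 54*(-1188) = -1281 - 64152 = -65433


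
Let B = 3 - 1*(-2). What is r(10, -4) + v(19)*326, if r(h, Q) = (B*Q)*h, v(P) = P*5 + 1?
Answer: 31096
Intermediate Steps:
B = 5 (B = 3 + 2 = 5)
v(P) = 1 + 5*P (v(P) = 5*P + 1 = 1 + 5*P)
r(h, Q) = 5*Q*h (r(h, Q) = (5*Q)*h = 5*Q*h)
r(10, -4) + v(19)*326 = 5*(-4)*10 + (1 + 5*19)*326 = -200 + (1 + 95)*326 = -200 + 96*326 = -200 + 31296 = 31096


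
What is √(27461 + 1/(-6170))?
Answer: 3*√116156672970/6170 ≈ 165.71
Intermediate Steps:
√(27461 + 1/(-6170)) = √(27461 - 1/6170) = √(169434369/6170) = 3*√116156672970/6170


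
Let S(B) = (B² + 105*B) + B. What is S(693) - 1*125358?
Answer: 428349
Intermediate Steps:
S(B) = B² + 106*B
S(693) - 1*125358 = 693*(106 + 693) - 1*125358 = 693*799 - 125358 = 553707 - 125358 = 428349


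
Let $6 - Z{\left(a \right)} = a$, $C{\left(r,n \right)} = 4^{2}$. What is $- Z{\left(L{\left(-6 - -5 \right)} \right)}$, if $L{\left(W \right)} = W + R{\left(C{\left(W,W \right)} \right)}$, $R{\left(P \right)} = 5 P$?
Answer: $73$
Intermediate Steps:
$C{\left(r,n \right)} = 16$
$L{\left(W \right)} = 80 + W$ ($L{\left(W \right)} = W + 5 \cdot 16 = W + 80 = 80 + W$)
$Z{\left(a \right)} = 6 - a$
$- Z{\left(L{\left(-6 - -5 \right)} \right)} = - (6 - \left(80 - 1\right)) = - (6 - 79) = \left(-1\right) \left(-73\right) = 73$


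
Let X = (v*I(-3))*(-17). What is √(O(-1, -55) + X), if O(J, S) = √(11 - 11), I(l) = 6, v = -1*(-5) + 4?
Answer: 3*I*√102 ≈ 30.299*I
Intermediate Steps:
v = 9 (v = 5 + 4 = 9)
O(J, S) = 0 (O(J, S) = √0 = 0)
X = -918 (X = (9*6)*(-17) = 54*(-17) = -918)
√(O(-1, -55) + X) = √(0 - 918) = √(-918) = 3*I*√102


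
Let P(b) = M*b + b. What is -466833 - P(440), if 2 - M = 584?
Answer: -211193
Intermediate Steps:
M = -582 (M = 2 - 1*584 = 2 - 584 = -582)
P(b) = -581*b (P(b) = -582*b + b = -581*b)
-466833 - P(440) = -466833 - (-581)*440 = -466833 - 1*(-255640) = -466833 + 255640 = -211193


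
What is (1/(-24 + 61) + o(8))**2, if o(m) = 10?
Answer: 137641/1369 ≈ 100.54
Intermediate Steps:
(1/(-24 + 61) + o(8))**2 = (1/(-24 + 61) + 10)**2 = (1/37 + 10)**2 = (371/37)**2 = 137641/1369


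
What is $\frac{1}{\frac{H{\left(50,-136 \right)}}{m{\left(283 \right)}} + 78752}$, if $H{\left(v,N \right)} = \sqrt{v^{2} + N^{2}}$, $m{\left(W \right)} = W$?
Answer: $\frac{1576792232}{124175541849215} - \frac{283 \sqrt{5249}}{248351083698430} \approx 1.2698 \cdot 10^{-5}$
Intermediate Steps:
$H{\left(v,N \right)} = \sqrt{N^{2} + v^{2}}$
$\frac{1}{\frac{H{\left(50,-136 \right)}}{m{\left(283 \right)}} + 78752} = \frac{1}{\frac{\sqrt{\left(-136\right)^{2} + 50^{2}}}{283} + 78752} = \frac{1}{\sqrt{18496 + 2500} \cdot \frac{1}{283} + 78752} = \frac{1}{\sqrt{20996} \cdot \frac{1}{283} + 78752} = \frac{1}{2 \sqrt{5249} \cdot \frac{1}{283} + 78752} = \frac{1}{\frac{2 \sqrt{5249}}{283} + 78752} = \frac{1}{78752 + \frac{2 \sqrt{5249}}{283}}$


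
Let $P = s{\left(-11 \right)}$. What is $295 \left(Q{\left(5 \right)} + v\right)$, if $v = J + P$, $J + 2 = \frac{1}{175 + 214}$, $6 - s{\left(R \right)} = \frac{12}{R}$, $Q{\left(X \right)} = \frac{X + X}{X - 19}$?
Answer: $\frac{38695150}{29953} \approx 1291.9$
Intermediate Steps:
$Q{\left(X \right)} = \frac{2 X}{-19 + X}$
$s{\left(R \right)} = 6 - \frac{12}{R}$
$J = - \frac{777}{389}$ ($J = -2 + \frac{1}{175 + 214} = -2 + \frac{1}{389} = - \frac{777}{389} \approx -1.9974$)
$P = \frac{78}{11}$ ($P = 6 - \frac{12}{-11} = 6 - - \frac{12}{11} = 6 + \frac{12}{11} = \frac{78}{11} \approx 7.0909$)
$v = \frac{21795}{4279}$ ($v = - \frac{777}{389} + \frac{78}{11} = \frac{21795}{4279} \approx 5.0935$)
$295 \left(Q{\left(5 \right)} + v\right) = 295 \left(2 \cdot 5 \frac{1}{-19 + 5} + \frac{21795}{4279}\right) = 295 \left(2 \cdot 5 \frac{1}{-14} + \frac{21795}{4279}\right) = 295 \left(2 \cdot 5 \left(- \frac{1}{14}\right) + \frac{21795}{4279}\right) = 295 \left(- \frac{5}{7} + \frac{21795}{4279}\right) = 295 \cdot \frac{131170}{29953} = \frac{38695150}{29953}$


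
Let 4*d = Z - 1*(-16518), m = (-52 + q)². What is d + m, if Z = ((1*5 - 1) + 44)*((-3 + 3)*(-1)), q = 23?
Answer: 9941/2 ≈ 4970.5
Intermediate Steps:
Z = 0 (Z = ((5 - 1) + 44)*(0*(-1)) = (4 + 44)*0 = 48*0 = 0)
m = 841 (m = (-52 + 23)² = (-29)² = 841)
d = 8259/2 (d = (0 - 1*(-16518))/4 = (0 + 16518)/4 = (¼)*16518 = 8259/2 ≈ 4129.5)
d + m = 8259/2 + 841 = 9941/2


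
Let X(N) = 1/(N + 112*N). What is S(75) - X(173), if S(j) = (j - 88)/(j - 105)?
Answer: 254107/586470 ≈ 0.43328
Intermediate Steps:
S(j) = (-88 + j)/(-105 + j)
X(N) = 1/(113*N)
S(75) - X(173) = (-88 + 75)/(-105 + 75) - 1/(113*173) = -13/(-30) - 1/(113*173) = -1/30*(-13) - 1*1/19549 = 13/30 - 1/19549 = 254107/586470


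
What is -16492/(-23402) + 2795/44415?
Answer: 79790077/103939983 ≈ 0.76766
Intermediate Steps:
-16492/(-23402) + 2795/44415 = -16492*(-1/23402) + 2795*(1/44415) = 8246/11701 + 559/8883 = 79790077/103939983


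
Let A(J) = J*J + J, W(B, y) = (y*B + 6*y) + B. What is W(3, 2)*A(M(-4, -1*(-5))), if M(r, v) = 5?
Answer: 630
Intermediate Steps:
W(B, y) = B + 6*y + B*y (W(B, y) = (B*y + 6*y) + B = (6*y + B*y) + B = B + 6*y + B*y)
A(J) = J + J² (A(J) = J² + J = J + J²)
W(3, 2)*A(M(-4, -1*(-5))) = (3 + 6*2 + 3*2)*(5*(1 + 5)) = (3 + 12 + 6)*(5*6) = 21*30 = 630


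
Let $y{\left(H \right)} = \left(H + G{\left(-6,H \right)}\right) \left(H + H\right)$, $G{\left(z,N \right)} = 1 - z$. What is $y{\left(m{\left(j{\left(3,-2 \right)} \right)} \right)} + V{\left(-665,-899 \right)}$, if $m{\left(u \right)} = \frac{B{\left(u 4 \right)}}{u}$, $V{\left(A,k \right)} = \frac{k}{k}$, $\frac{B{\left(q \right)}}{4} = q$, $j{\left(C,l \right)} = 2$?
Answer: $737$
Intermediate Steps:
$B{\left(q \right)} = 4 q$
$V{\left(A,k \right)} = 1$
$m{\left(u \right)} = 16$ ($m{\left(u \right)} = \frac{4 u 4}{u} = \frac{4 \cdot 4 u}{u} = \frac{16 u}{u} = 16$)
$y{\left(H \right)} = 2 H \left(7 + H\right)$ ($y{\left(H \right)} = \left(H + \left(1 - -6\right)\right) \left(H + H\right) = \left(H + \left(1 + 6\right)\right) 2 H = \left(H + 7\right) 2 H = \left(7 + H\right) 2 H = 2 H \left(7 + H\right)$)
$y{\left(m{\left(j{\left(3,-2 \right)} \right)} \right)} + V{\left(-665,-899 \right)} = 2 \cdot 16 \left(7 + 16\right) + 1 = 2 \cdot 16 \cdot 23 + 1 = 736 + 1 = 737$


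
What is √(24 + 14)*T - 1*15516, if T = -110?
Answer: -15516 - 110*√38 ≈ -16194.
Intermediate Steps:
√(24 + 14)*T - 1*15516 = √(24 + 14)*(-110) - 1*15516 = √38*(-110) - 15516 = -110*√38 - 15516 = -15516 - 110*√38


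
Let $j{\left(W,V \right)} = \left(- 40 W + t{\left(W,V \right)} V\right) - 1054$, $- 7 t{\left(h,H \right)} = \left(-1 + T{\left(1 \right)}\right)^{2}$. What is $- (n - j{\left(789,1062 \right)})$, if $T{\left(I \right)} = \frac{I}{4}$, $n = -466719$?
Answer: $\frac{24305101}{56} \approx 4.3402 \cdot 10^{5}$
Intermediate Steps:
$T{\left(I \right)} = \frac{I}{4}$ ($T{\left(I \right)} = I \frac{1}{4} = \frac{I}{4}$)
$t{\left(h,H \right)} = - \frac{9}{112}$ ($t{\left(h,H \right)} = - \frac{\left(-1 + \frac{1}{4} \cdot 1\right)^{2}}{7} = - \frac{\left(-1 + \frac{1}{4}\right)^{2}}{7} = - \frac{\left(- \frac{3}{4}\right)^{2}}{7} = \left(- \frac{1}{7}\right) \frac{9}{16} = - \frac{9}{112}$)
$j{\left(W,V \right)} = -1054 - 40 W - \frac{9 V}{112}$ ($j{\left(W,V \right)} = \left(- 40 W - \frac{9 V}{112}\right) - 1054 = -1054 - 40 W - \frac{9 V}{112}$)
$- (n - j{\left(789,1062 \right)}) = - (-466719 - \left(-1054 - 31560 - \frac{4779}{56}\right)) = - (-466719 - - \frac{1831163}{56}) = - (-466719 + \frac{1831163}{56}) = \left(-1\right) \left(- \frac{24305101}{56}\right) = \frac{24305101}{56}$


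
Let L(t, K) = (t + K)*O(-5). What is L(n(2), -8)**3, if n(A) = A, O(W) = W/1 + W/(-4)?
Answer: 91125/8 ≈ 11391.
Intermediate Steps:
O(W) = 3*W/4 (O(W) = W*1 + W*(-1/4) = W - W/4 = 3*W/4)
L(t, K) = -15*K/4 - 15*t/4 (L(t, K) = (t + K)*((3/4)*(-5)) = (K + t)*(-15/4) = -15*K/4 - 15*t/4)
L(n(2), -8)**3 = (-15/4*(-8) - 15/4*2)**3 = (30 - 15/2)**3 = (45/2)**3 = 91125/8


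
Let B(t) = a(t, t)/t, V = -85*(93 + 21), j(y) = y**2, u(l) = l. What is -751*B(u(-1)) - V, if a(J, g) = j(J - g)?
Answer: 9690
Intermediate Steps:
a(J, g) = (J - g)**2
V = -9690 (V = -85*114 = -9690)
B(t) = 0 (B(t) = (t - t)**2/t = 0**2/t = 0/t = 0)
-751*B(u(-1)) - V = -751*0 - 1*(-9690) = 0 + 9690 = 9690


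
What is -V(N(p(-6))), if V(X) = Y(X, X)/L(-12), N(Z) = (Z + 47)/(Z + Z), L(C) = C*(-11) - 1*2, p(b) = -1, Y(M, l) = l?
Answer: 23/130 ≈ 0.17692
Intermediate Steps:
L(C) = -2 - 11*C (L(C) = -11*C - 2 = -2 - 11*C)
N(Z) = (47 + Z)/(2*Z) (N(Z) = (47 + Z)/((2*Z)) = (47 + Z)*(1/(2*Z)) = (47 + Z)/(2*Z))
V(X) = X/130 (V(X) = X/(-2 - 11*(-12)) = X/(-2 + 132) = X/130)
-V(N(p(-6))) = -(½)*(47 - 1)/(-1)/130 = -(½)*(-1)*46/130 = -(-23)/130 = -1*(-23/130) = 23/130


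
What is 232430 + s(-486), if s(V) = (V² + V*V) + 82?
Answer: 704904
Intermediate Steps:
s(V) = 82 + 2*V² (s(V) = (V² + V²) + 82 = 2*V² + 82 = 82 + 2*V²)
232430 + s(-486) = 232430 + (82 + 2*(-486)²) = 232430 + (82 + 2*236196) = 232430 + (82 + 472392) = 232430 + 472474 = 704904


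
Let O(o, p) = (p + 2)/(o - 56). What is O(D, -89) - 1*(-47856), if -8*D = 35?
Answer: 7705048/161 ≈ 47857.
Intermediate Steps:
D = -35/8 (D = -⅛*35 = -35/8 ≈ -4.3750)
O(o, p) = (2 + p)/(-56 + o)
O(D, -89) - 1*(-47856) = (2 - 89)/(-56 - 35/8) - 1*(-47856) = -87/(-483/8) + 47856 = -8/483*(-87) + 47856 = 232/161 + 47856 = 7705048/161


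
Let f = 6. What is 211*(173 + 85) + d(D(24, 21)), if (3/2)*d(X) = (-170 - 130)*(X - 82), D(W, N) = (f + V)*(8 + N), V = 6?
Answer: 1238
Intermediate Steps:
D(W, N) = 96 + 12*N (D(W, N) = (6 + 6)*(8 + N) = 12*(8 + N) = 96 + 12*N)
d(X) = 16400 - 200*X (d(X) = 2*((-170 - 130)*(X - 82))/3 = 2*(-300*(-82 + X))/3 = 2*(24600 - 300*X)/3 = 16400 - 200*X)
211*(173 + 85) + d(D(24, 21)) = 211*(173 + 85) + (16400 - 200*(96 + 12*21)) = 211*258 + (16400 - 200*(96 + 252)) = 54438 + (16400 - 200*348) = 54438 + (16400 - 69600) = 54438 - 53200 = 1238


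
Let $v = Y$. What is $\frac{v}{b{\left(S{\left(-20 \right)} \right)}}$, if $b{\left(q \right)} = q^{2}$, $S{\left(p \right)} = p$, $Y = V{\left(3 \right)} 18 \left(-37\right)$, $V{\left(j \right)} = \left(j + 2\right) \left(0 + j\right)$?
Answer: $- \frac{999}{40} \approx -24.975$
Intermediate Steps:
$V{\left(j \right)} = j \left(2 + j\right)$ ($V{\left(j \right)} = \left(2 + j\right) j = j \left(2 + j\right)$)
$Y = -9990$ ($Y = 3 \left(2 + 3\right) 18 \left(-37\right) = 3 \cdot 5 \cdot 18 \left(-37\right) = 15 \cdot 18 \left(-37\right) = 270 \left(-37\right) = -9990$)
$v = -9990$
$\frac{v}{b{\left(S{\left(-20 \right)} \right)}} = - \frac{9990}{\left(-20\right)^{2}} = - \frac{9990}{400} = \left(-9990\right) \frac{1}{400} = - \frac{999}{40}$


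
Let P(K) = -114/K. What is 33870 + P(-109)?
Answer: 3691944/109 ≈ 33871.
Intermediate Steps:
33870 + P(-109) = 33870 - 114/(-109) = 33870 - 114*(-1/109) = 33870 + 114/109 = 3691944/109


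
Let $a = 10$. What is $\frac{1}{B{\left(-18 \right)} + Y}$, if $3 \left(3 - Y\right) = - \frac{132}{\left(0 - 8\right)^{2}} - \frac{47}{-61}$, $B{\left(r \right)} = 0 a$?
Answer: $\frac{2928}{10045} \approx 0.29149$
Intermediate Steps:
$B{\left(r \right)} = 0$ ($B{\left(r \right)} = 0 \cdot 10 = 0$)
$Y = \frac{10045}{2928}$ ($Y = 3 - \frac{- \frac{132}{\left(0 - 8\right)^{2}} - \frac{47}{-61}}{3} = 3 - \frac{- \frac{132}{\left(-8\right)^{2}} - - \frac{47}{61}}{3} = 3 - \frac{- \frac{132}{64} + \frac{47}{61}}{3} = 3 - \frac{\left(-132\right) \frac{1}{64} + \frac{47}{61}}{3} = 3 - \frac{- \frac{33}{16} + \frac{47}{61}}{3} = 3 - - \frac{1261}{2928} = 3 + \frac{1261}{2928} = \frac{10045}{2928} \approx 3.4307$)
$\frac{1}{B{\left(-18 \right)} + Y} = \frac{1}{0 + \frac{10045}{2928}} = \frac{1}{\frac{10045}{2928}} = \frac{2928}{10045}$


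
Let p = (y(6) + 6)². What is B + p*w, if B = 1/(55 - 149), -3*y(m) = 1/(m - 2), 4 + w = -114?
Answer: -13978729/3384 ≈ -4130.8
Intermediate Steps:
w = -118 (w = -4 - 114 = -118)
y(m) = -1/(3*(-2 + m)) (y(m) = -1/(3*(m - 2)) = -1/(3*(-2 + m)))
B = -1/94 (B = 1/(-94) = -1/94 ≈ -0.010638)
p = 5041/144 (p = (-1/(-6 + 3*6) + 6)² = (-1/(-6 + 18) + 6)² = (-1/12 + 6)² = (71/12)² = 5041/144 ≈ 35.007)
B + p*w = -1/94 + (5041/144)*(-118) = -1/94 - 297419/72 = -13978729/3384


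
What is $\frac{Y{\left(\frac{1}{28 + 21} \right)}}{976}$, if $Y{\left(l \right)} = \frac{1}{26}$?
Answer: $\frac{1}{25376} \approx 3.9407 \cdot 10^{-5}$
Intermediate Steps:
$Y{\left(l \right)} = \frac{1}{26}$
$\frac{Y{\left(\frac{1}{28 + 21} \right)}}{976} = \frac{1}{26 \cdot 976} = \frac{1}{26} \cdot \frac{1}{976} = \frac{1}{25376}$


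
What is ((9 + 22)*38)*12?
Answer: 14136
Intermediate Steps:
((9 + 22)*38)*12 = (31*38)*12 = 1178*12 = 14136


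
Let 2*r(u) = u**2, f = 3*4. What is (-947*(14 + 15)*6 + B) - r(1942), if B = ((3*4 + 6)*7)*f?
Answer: -2048948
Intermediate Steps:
f = 12
B = 1512 (B = ((3*4 + 6)*7)*12 = ((12 + 6)*7)*12 = (18*7)*12 = 126*12 = 1512)
r(u) = u**2/2
(-947*(14 + 15)*6 + B) - r(1942) = (-947*(14 + 15)*6 + 1512) - 1942**2/2 = (-27463*6 + 1512) - 3771364/2 = (-947*174 + 1512) - 1*1885682 = (-164778 + 1512) - 1885682 = -163266 - 1885682 = -2048948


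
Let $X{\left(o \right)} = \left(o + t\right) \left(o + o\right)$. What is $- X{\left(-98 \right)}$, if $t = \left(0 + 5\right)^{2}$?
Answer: $-14308$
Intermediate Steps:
$t = 25$ ($t = 5^{2} = 25$)
$X{\left(o \right)} = 2 o \left(25 + o\right)$ ($X{\left(o \right)} = \left(o + 25\right) \left(o + o\right) = \left(25 + o\right) 2 o = 2 o \left(25 + o\right)$)
$- X{\left(-98 \right)} = - 2 \left(-98\right) \left(25 - 98\right) = - 2 \left(-98\right) \left(-73\right) = \left(-1\right) 14308 = -14308$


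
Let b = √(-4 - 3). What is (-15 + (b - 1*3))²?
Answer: (18 - I*√7)² ≈ 317.0 - 95.247*I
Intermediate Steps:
b = I*√7 (b = √(-7) = I*√7 ≈ 2.6458*I)
(-15 + (b - 1*3))² = (-15 + (I*√7 - 1*3))² = (-15 + (I*√7 - 3))² = (-15 + (-3 + I*√7))² = (-18 + I*√7)²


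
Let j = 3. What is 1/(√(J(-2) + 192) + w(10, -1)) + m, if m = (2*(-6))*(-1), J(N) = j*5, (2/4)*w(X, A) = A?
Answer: 2438/203 + 3*√23/203 ≈ 12.081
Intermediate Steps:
w(X, A) = 2*A
J(N) = 15 (J(N) = 3*5 = 15)
m = 12 (m = -12*(-1) = 12)
1/(√(J(-2) + 192) + w(10, -1)) + m = 1/(√(15 + 192) + 2*(-1)) + 12 = 1/(√207 - 2) + 12 = 1/(3*√23 - 2) + 12 = 1/(-2 + 3*√23) + 12 = 12 + 1/(-2 + 3*√23)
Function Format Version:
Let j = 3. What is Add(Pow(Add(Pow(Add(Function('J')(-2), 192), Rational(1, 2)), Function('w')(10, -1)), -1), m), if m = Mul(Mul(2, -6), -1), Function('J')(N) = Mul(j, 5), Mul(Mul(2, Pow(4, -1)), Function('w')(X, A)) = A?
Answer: Add(Rational(2438, 203), Mul(Rational(3, 203), Pow(23, Rational(1, 2)))) ≈ 12.081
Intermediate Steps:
Function('w')(X, A) = Mul(2, A)
Function('J')(N) = 15 (Function('J')(N) = Mul(3, 5) = 15)
m = 12 (m = Mul(-12, -1) = 12)
Add(Pow(Add(Pow(Add(Function('J')(-2), 192), Rational(1, 2)), Function('w')(10, -1)), -1), m) = Add(Pow(Add(Pow(Add(15, 192), Rational(1, 2)), Mul(2, -1)), -1), 12) = Add(Pow(Add(Pow(207, Rational(1, 2)), -2), -1), 12) = Add(Pow(Add(Mul(3, Pow(23, Rational(1, 2))), -2), -1), 12) = Add(Pow(Add(-2, Mul(3, Pow(23, Rational(1, 2)))), -1), 12) = Add(12, Pow(Add(-2, Mul(3, Pow(23, Rational(1, 2)))), -1))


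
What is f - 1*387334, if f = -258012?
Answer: -645346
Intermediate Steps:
f - 1*387334 = -258012 - 1*387334 = -258012 - 387334 = -645346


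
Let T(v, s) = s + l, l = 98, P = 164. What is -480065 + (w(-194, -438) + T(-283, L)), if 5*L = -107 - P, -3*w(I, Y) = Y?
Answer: -2399376/5 ≈ -4.7988e+5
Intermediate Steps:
w(I, Y) = -Y/3
L = -271/5 (L = (-107 - 1*164)/5 = (-107 - 164)/5 = (⅕)*(-271) = -271/5 ≈ -54.200)
T(v, s) = 98 + s (T(v, s) = s + 98 = 98 + s)
-480065 + (w(-194, -438) + T(-283, L)) = -480065 + (-⅓*(-438) + (98 - 271/5)) = -480065 + (146 + 219/5) = -480065 + 949/5 = -2399376/5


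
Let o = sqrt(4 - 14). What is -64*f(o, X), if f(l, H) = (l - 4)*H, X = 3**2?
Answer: 2304 - 576*I*sqrt(10) ≈ 2304.0 - 1821.5*I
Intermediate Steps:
X = 9
o = I*sqrt(10) (o = sqrt(-10) = I*sqrt(10) ≈ 3.1623*I)
f(l, H) = H*(-4 + l) (f(l, H) = (-4 + l)*H = H*(-4 + l))
-64*f(o, X) = -576*(-4 + I*sqrt(10)) = -64*(-36 + 9*I*sqrt(10)) = 2304 - 576*I*sqrt(10)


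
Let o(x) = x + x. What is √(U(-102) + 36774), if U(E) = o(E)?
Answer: √36570 ≈ 191.23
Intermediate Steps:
o(x) = 2*x
U(E) = 2*E
√(U(-102) + 36774) = √(2*(-102) + 36774) = √(-204 + 36774) = √36570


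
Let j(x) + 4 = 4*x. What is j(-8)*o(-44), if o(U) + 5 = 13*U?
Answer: 20772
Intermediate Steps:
o(U) = -5 + 13*U
j(x) = -4 + 4*x
j(-8)*o(-44) = (-4 + 4*(-8))*(-5 + 13*(-44)) = (-4 - 32)*(-5 - 572) = -36*(-577) = 20772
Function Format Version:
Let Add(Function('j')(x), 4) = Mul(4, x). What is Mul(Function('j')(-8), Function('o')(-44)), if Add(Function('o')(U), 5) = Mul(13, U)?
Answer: 20772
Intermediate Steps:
Function('o')(U) = Add(-5, Mul(13, U))
Function('j')(x) = Add(-4, Mul(4, x))
Mul(Function('j')(-8), Function('o')(-44)) = Mul(Add(-4, Mul(4, -8)), Add(-5, Mul(13, -44))) = Mul(Add(-4, -32), Add(-5, -572)) = Mul(-36, -577) = 20772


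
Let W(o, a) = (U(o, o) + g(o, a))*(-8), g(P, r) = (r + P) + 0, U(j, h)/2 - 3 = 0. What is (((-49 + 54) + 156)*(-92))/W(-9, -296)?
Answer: -161/26 ≈ -6.1923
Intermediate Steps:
U(j, h) = 6 (U(j, h) = 6 + 2*0 = 6 + 0 = 6)
g(P, r) = P + r (g(P, r) = (P + r) + 0 = P + r)
W(o, a) = -48 - 8*a - 8*o (W(o, a) = (6 + (o + a))*(-8) = (6 + (a + o))*(-8) = (6 + a + o)*(-8) = -48 - 8*a - 8*o)
(((-49 + 54) + 156)*(-92))/W(-9, -296) = (((-49 + 54) + 156)*(-92))/(-48 - 8*(-296) - 8*(-9)) = ((5 + 156)*(-92))/(-48 + 2368 + 72) = (161*(-92))/2392 = -14812*1/2392 = -161/26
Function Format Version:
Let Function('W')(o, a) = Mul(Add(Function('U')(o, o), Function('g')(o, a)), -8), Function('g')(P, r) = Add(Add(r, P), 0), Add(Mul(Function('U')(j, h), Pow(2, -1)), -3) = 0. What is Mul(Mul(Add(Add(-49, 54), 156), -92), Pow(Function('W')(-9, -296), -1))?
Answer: Rational(-161, 26) ≈ -6.1923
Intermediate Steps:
Function('U')(j, h) = 6 (Function('U')(j, h) = Add(6, Mul(2, 0)) = Add(6, 0) = 6)
Function('g')(P, r) = Add(P, r) (Function('g')(P, r) = Add(Add(P, r), 0) = Add(P, r))
Function('W')(o, a) = Add(-48, Mul(-8, a), Mul(-8, o)) (Function('W')(o, a) = Mul(Add(6, Add(o, a)), -8) = Mul(Add(6, Add(a, o)), -8) = Mul(Add(6, a, o), -8) = Add(-48, Mul(-8, a), Mul(-8, o)))
Mul(Mul(Add(Add(-49, 54), 156), -92), Pow(Function('W')(-9, -296), -1)) = Mul(Mul(Add(Add(-49, 54), 156), -92), Pow(Add(-48, Mul(-8, -296), Mul(-8, -9)), -1)) = Mul(Mul(Add(5, 156), -92), Pow(Add(-48, 2368, 72), -1)) = Mul(Mul(161, -92), Pow(2392, -1)) = Mul(-14812, Rational(1, 2392)) = Rational(-161, 26)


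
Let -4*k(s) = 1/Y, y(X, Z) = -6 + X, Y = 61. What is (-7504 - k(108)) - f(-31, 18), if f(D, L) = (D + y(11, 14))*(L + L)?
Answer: -1602591/244 ≈ -6568.0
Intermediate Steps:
f(D, L) = 2*L*(5 + D) (f(D, L) = (D + (-6 + 11))*(L + L) = (D + 5)*(2*L) = (5 + D)*(2*L) = 2*L*(5 + D))
k(s) = -1/244 (k(s) = -¼/61 = -¼*1/61 = -1/244)
(-7504 - k(108)) - f(-31, 18) = (-7504 - 1*(-1/244)) - 2*18*(5 - 31) = (-7504 + 1/244) - 2*18*(-26) = -1830975/244 - 1*(-936) = -1830975/244 + 936 = -1602591/244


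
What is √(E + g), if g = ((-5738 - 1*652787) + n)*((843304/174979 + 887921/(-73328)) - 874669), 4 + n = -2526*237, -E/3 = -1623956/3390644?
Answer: √165916087947141805648721334984855554535617/388436418335644 ≈ 1.0486e+6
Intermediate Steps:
E = 1217967/847661 (E = -(-4871868)/3390644 = -3*(-405989/847661) = 1217967/847661 ≈ 1.4369)
n = -598666 (n = -4 - 2526*237 = -4 - 598662 = -598666)
g = 2015609271323812103875/1832980016 (g = ((-5738 - 1*652787) - 598666)*((843304/174979 + 887921/(-73328)) - 874669) = ((-5738 - 652787) - 598666)*((843304*(1/174979) + 887921*(-1/73328)) - 874669) = (-658525 - 598666)*((120472/24997 - 887921/73328) - 874669) = -1257191*(-13361390421/1832980016 - 874669) = -1257191*(-1603264159005125/1832980016) = 2015609271323812103875/1832980016 ≈ 1.0996e+12)
√(E + g) = √(1217967/847661 + 2015609271323812103875/1832980016) = √(1708553370541846400953933847/1553745673342576) = √165916087947141805648721334984855554535617/388436418335644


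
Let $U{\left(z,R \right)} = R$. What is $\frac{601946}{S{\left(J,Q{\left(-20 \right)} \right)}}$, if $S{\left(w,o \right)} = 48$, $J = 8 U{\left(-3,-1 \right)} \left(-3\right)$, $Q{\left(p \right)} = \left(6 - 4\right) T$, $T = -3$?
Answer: $\frac{300973}{24} \approx 12541.0$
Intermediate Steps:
$Q{\left(p \right)} = -6$ ($Q{\left(p \right)} = \left(6 - 4\right) \left(-3\right) = 2 \left(-3\right) = -6$)
$J = 24$ ($J = 8 \left(-1\right) \left(-3\right) = \left(-8\right) \left(-3\right) = 24$)
$\frac{601946}{S{\left(J,Q{\left(-20 \right)} \right)}} = \frac{601946}{48} = 601946 \cdot \frac{1}{48} = \frac{300973}{24}$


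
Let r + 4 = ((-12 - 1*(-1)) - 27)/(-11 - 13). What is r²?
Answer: 841/144 ≈ 5.8403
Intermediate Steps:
r = -29/12 (r = -4 + ((-12 - 1*(-1)) - 27)/(-11 - 13) = -4 + ((-12 + 1) - 27)/(-24) = -4 + (-11 - 27)*(-1/24) = -4 - 38*(-1/24) = -4 + 19/12 = -29/12 ≈ -2.4167)
r² = (-29/12)² = 841/144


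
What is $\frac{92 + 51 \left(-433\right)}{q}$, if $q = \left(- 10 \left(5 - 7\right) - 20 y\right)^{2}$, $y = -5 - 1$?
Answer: $- \frac{21991}{19600} \approx -1.122$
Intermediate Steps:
$y = -6$ ($y = -5 - 1 = -6$)
$q = 19600$ ($q = \left(- 10 \left(5 - 7\right) - -120\right)^{2} = \left(\left(-10\right) \left(-2\right) + 120\right)^{2} = \left(20 + 120\right)^{2} = 140^{2} = 19600$)
$\frac{92 + 51 \left(-433\right)}{q} = \frac{92 + 51 \left(-433\right)}{19600} = \left(92 - 22083\right) \frac{1}{19600} = \left(-21991\right) \frac{1}{19600} = - \frac{21991}{19600}$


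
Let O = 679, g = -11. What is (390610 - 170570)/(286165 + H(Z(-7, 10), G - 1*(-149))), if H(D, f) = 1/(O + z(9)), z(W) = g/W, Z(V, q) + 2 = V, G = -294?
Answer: 1342244000/1745606509 ≈ 0.76893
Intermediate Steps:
Z(V, q) = -2 + V
z(W) = -11/W
H(D, f) = 9/6100 (H(D, f) = 1/(679 - 11/9) = 1/(6100/9) = 9/6100)
(390610 - 170570)/(286165 + H(Z(-7, 10), G - 1*(-149))) = (390610 - 170570)/(286165 + 9/6100) = 220040/(1745606509/6100) = 220040*(6100/1745606509) = 1342244000/1745606509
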